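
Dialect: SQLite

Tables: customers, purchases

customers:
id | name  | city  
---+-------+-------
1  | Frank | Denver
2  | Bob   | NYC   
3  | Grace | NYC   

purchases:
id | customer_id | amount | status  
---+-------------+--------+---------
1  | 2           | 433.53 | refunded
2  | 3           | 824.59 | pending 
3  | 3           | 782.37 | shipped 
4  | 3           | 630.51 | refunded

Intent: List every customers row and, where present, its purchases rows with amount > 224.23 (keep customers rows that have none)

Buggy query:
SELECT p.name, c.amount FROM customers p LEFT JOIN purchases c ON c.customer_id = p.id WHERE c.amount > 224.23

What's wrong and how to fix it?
Bug: Filtering c.amount in WHERE discards the NULL rows produced by LEFT JOIN, turning it into an inner join

Fix: Put 'c.amount > 224.23' in the JOIN's ON clause instead of WHERE

Corrected query:
SELECT p.name, c.amount FROM customers p LEFT JOIN purchases c ON c.customer_id = p.id AND c.amount > 224.23

Result:
name  | amount
------+-------
Frank | NULL  
Bob   | 433.53
Grace | 630.51
Grace | 782.37
Grace | 824.59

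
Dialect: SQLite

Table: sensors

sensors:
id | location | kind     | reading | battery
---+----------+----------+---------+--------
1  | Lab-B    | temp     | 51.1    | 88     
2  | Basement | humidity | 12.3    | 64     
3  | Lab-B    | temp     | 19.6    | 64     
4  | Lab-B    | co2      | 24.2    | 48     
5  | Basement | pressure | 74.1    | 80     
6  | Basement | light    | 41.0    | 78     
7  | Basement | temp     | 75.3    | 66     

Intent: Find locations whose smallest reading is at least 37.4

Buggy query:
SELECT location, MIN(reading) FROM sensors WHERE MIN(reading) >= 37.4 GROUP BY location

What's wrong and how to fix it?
Bug: MIN() in WHERE is a misuse of aggregate

Fix: Replace WHERE with HAVING after the GROUP BY

Corrected query:
SELECT location, MIN(reading) FROM sensors GROUP BY location HAVING MIN(reading) >= 37.4

Result:
(no rows)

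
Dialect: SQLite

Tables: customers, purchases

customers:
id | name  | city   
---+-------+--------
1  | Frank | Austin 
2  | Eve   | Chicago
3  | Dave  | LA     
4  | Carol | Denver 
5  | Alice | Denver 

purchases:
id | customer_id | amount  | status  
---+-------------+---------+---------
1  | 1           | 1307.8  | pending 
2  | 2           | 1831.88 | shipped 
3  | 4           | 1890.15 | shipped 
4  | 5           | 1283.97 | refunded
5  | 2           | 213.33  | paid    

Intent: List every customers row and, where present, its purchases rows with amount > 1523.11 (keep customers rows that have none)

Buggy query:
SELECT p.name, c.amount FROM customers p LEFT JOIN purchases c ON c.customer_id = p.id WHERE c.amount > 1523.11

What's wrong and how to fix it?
Bug: Filtering c.amount in WHERE discards the NULL rows produced by LEFT JOIN, turning it into an inner join

Fix: Move the right-table condition into the ON clause so unmatched parents are kept

Corrected query:
SELECT p.name, c.amount FROM customers p LEFT JOIN purchases c ON c.customer_id = p.id AND c.amount > 1523.11

Result:
name  | amount 
------+--------
Frank | NULL   
Eve   | 1831.88
Dave  | NULL   
Carol | 1890.15
Alice | NULL   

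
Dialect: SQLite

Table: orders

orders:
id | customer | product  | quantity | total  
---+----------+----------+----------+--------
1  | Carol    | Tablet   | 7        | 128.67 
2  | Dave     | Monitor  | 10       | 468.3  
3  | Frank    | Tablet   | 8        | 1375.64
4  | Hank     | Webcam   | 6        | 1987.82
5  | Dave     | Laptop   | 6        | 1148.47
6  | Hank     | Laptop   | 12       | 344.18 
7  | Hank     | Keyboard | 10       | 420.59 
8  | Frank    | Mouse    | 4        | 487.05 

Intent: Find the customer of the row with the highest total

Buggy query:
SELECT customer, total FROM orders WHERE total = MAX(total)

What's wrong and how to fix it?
Bug: WHERE is evaluated per row; an aggregate over the whole table isn't defined there

Fix: Use a subquery: WHERE total = (SELECT MAX(total) FROM orders)

Corrected query:
SELECT customer, total FROM orders WHERE total = (SELECT MAX(total) FROM orders)

Result:
customer | total  
---------+--------
Hank     | 1987.82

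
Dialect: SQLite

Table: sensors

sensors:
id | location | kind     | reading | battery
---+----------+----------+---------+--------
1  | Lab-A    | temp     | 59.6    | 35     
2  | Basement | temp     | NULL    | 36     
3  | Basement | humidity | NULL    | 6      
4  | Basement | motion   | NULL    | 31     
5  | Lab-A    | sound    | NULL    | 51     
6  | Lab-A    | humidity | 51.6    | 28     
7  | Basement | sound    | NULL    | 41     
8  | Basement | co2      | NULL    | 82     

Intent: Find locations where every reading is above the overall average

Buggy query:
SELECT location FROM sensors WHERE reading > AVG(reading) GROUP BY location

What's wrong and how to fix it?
Bug: AVG() is an aggregate; it can't sit directly in WHERE

Fix: Compute the overall average in a scalar subquery and compare each group's MIN against it in HAVING

Corrected query:
SELECT location FROM sensors GROUP BY location HAVING MIN(reading) > (SELECT AVG(reading) FROM sensors)

Result:
(no rows)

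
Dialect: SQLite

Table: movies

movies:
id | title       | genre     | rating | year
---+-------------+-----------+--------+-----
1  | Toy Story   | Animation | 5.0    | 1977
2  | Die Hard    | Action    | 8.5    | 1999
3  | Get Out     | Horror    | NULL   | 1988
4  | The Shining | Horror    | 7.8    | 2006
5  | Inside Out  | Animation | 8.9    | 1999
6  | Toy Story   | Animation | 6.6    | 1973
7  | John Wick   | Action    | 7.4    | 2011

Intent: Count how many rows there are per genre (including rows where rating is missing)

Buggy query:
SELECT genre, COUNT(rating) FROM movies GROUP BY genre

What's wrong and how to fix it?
Bug: COUNT(rating) skips NULLs, so groups with missing rating are undercounted

Fix: Replace COUNT(rating) with COUNT(*)

Corrected query:
SELECT genre, COUNT(*) FROM movies GROUP BY genre

Result:
genre     | COUNT(*)
----------+---------
Action    | 2       
Animation | 3       
Horror    | 2       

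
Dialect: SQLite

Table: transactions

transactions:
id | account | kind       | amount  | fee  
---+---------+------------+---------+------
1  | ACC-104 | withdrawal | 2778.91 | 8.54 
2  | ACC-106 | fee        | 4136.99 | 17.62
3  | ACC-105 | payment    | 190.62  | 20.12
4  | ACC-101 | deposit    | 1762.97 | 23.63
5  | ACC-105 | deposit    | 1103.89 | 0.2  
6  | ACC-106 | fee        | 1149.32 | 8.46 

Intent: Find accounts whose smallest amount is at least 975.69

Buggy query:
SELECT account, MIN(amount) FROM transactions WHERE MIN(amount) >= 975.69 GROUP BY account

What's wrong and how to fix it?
Bug: Aggregates like MIN are computed per group after WHERE runs

Fix: Use HAVING for the per-group MIN condition

Corrected query:
SELECT account, MIN(amount) FROM transactions GROUP BY account HAVING MIN(amount) >= 975.69

Result:
account | MIN(amount)
--------+------------
ACC-101 | 1762.97    
ACC-104 | 2778.91    
ACC-106 | 1149.32    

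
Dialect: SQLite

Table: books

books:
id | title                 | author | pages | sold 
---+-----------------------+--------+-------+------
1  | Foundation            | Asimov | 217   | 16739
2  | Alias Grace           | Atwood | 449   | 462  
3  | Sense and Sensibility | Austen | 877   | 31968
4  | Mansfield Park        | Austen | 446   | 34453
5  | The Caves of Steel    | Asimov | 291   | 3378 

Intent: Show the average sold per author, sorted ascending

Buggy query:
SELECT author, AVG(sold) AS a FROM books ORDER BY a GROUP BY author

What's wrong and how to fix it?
Bug: GROUP BY must precede ORDER BY

Fix: Reorder: SELECT … FROM … GROUP BY … ORDER BY …

Corrected query:
SELECT author, AVG(sold) AS a FROM books GROUP BY author ORDER BY a

Result:
author | a      
-------+--------
Atwood | 462    
Asimov | 10058.5
Austen | 33210.5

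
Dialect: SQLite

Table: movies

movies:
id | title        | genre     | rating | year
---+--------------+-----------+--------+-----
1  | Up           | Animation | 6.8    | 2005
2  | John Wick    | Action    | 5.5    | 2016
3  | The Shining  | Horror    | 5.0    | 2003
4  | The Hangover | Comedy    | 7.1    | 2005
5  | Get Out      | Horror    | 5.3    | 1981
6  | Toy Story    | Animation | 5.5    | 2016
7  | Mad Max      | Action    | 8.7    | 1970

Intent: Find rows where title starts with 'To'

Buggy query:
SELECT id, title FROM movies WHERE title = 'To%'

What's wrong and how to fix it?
Bug: Wildcards only work with LIKE; '=' treats '%' as a literal character

Fix: Use LIKE for wildcard pattern matching

Corrected query:
SELECT id, title FROM movies WHERE title LIKE 'To%'

Result:
id | title    
---+----------
6  | Toy Story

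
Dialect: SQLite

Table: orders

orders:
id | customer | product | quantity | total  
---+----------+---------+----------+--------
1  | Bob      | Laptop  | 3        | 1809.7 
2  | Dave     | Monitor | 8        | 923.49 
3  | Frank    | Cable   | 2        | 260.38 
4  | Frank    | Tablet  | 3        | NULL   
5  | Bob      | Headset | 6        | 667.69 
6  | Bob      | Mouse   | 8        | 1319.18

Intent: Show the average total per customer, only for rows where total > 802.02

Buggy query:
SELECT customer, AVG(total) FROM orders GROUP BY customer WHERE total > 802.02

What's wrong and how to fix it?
Bug: Row-level WHERE must come before GROUP BY in the clause order

Fix: Move the WHERE clause before GROUP BY

Corrected query:
SELECT customer, AVG(total) FROM orders WHERE total > 802.02 GROUP BY customer

Result:
customer | AVG(total)
---------+-----------
Bob      | 1564.44   
Dave     | 923.49    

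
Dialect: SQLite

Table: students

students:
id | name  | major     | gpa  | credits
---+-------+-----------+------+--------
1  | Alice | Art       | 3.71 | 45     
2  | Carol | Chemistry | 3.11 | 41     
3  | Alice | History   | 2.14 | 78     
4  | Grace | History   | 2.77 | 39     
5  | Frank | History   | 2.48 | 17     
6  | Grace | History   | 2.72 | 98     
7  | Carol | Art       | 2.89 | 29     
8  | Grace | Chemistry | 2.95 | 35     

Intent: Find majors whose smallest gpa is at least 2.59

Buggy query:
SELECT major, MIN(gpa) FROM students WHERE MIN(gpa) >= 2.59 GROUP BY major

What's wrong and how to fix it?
Bug: Aggregates like MIN are computed per group after WHERE runs

Fix: Replace WHERE with HAVING after the GROUP BY

Corrected query:
SELECT major, MIN(gpa) FROM students GROUP BY major HAVING MIN(gpa) >= 2.59

Result:
major     | MIN(gpa)
----------+---------
Art       | 2.89    
Chemistry | 2.95    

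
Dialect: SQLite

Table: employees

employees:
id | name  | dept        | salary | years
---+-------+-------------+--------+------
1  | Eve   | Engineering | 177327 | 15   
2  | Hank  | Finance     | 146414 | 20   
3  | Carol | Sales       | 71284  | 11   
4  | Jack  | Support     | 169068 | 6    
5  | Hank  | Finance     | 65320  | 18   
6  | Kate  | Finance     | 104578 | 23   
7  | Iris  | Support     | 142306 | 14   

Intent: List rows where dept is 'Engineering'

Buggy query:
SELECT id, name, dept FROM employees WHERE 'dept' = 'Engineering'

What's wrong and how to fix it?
Bug: 'dept' in single quotes is a string literal, not the column; the comparison is literal-vs-literal and never true

Fix: Remove the quotes around the column name (or use double quotes for an identifier)

Corrected query:
SELECT id, name, dept FROM employees WHERE dept = 'Engineering'

Result:
id | name | dept       
---+------+------------
1  | Eve  | Engineering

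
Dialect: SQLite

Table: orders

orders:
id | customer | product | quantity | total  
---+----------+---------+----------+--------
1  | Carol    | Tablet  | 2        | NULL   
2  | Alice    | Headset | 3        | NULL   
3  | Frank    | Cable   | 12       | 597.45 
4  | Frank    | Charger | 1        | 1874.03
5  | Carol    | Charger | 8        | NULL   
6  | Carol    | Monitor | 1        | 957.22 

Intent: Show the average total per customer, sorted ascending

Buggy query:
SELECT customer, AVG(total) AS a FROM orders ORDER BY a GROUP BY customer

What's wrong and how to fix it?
Bug: GROUP BY must precede ORDER BY

Fix: Move ORDER BY to the end, after GROUP BY

Corrected query:
SELECT customer, AVG(total) AS a FROM orders GROUP BY customer ORDER BY a

Result:
customer | a      
---------+--------
Alice    | NULL   
Carol    | 957.22 
Frank    | 1235.74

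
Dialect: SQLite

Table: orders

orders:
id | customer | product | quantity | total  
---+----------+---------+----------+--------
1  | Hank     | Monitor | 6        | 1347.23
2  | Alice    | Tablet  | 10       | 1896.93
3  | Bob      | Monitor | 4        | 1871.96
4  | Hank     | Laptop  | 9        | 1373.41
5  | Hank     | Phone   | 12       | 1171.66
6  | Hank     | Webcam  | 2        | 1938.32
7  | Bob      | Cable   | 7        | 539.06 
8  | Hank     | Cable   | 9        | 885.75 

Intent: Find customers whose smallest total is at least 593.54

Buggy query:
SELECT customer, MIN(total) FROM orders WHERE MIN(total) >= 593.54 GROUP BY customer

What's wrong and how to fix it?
Bug: MIN() in WHERE is a misuse of aggregate

Fix: Replace WHERE with HAVING after the GROUP BY

Corrected query:
SELECT customer, MIN(total) FROM orders GROUP BY customer HAVING MIN(total) >= 593.54

Result:
customer | MIN(total)
---------+-----------
Alice    | 1896.93   
Hank     | 885.75    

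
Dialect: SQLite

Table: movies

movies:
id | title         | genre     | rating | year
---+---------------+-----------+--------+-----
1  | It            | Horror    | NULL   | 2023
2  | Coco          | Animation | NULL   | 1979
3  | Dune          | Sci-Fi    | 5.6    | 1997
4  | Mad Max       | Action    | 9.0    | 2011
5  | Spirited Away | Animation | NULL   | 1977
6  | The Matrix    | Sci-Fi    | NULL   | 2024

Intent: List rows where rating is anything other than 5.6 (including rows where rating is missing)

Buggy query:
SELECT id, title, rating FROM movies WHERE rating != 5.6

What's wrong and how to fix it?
Bug: Inequality against NULL is unknown, not true; rows with NULL are dropped

Fix: Handle NULL separately with IS NULL alongside the inequality

Corrected query:
SELECT id, title, rating FROM movies WHERE rating != 5.6 OR rating IS NULL

Result:
id | title         | rating
---+---------------+-------
1  | It            | NULL  
2  | Coco          | NULL  
4  | Mad Max       | 9     
5  | Spirited Away | NULL  
6  | The Matrix    | NULL  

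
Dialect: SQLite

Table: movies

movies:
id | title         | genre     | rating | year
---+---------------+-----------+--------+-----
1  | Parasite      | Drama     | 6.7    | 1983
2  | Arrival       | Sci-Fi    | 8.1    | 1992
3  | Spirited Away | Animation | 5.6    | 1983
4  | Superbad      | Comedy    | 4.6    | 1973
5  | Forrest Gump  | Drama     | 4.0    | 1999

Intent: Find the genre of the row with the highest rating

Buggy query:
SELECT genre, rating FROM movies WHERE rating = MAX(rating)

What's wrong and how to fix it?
Bug: MAX(rating) is an aggregate and cannot be used directly in WHERE

Fix: Use a subquery: WHERE rating = (SELECT MAX(rating) FROM movies)

Corrected query:
SELECT genre, rating FROM movies WHERE rating = (SELECT MAX(rating) FROM movies)

Result:
genre  | rating
-------+-------
Sci-Fi | 8.1   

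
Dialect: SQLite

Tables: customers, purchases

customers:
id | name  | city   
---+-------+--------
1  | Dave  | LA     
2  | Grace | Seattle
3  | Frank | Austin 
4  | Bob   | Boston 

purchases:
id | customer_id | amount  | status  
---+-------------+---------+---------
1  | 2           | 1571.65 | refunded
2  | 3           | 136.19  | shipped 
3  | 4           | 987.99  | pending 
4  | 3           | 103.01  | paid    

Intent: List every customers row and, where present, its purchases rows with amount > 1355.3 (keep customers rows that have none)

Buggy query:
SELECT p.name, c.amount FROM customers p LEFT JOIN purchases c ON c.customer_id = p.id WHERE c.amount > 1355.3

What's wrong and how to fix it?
Bug: Filtering c.amount in WHERE discards the NULL rows produced by LEFT JOIN, turning it into an inner join

Fix: Put 'c.amount > 1355.3' in the JOIN's ON clause instead of WHERE

Corrected query:
SELECT p.name, c.amount FROM customers p LEFT JOIN purchases c ON c.customer_id = p.id AND c.amount > 1355.3

Result:
name  | amount 
------+--------
Dave  | NULL   
Grace | 1571.65
Frank | NULL   
Bob   | NULL   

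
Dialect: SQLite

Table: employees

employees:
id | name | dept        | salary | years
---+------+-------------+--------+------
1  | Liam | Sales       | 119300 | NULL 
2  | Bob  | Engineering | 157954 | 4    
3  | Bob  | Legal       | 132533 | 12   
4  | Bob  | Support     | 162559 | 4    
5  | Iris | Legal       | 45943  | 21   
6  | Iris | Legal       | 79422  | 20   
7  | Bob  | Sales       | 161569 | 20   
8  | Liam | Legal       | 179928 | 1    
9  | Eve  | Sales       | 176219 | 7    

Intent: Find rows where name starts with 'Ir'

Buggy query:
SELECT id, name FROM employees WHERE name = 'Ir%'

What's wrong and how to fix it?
Bug: Wildcards only work with LIKE; '=' treats '%' as a literal character

Fix: Use LIKE for wildcard pattern matching

Corrected query:
SELECT id, name FROM employees WHERE name LIKE 'Ir%'

Result:
id | name
---+-----
5  | Iris
6  | Iris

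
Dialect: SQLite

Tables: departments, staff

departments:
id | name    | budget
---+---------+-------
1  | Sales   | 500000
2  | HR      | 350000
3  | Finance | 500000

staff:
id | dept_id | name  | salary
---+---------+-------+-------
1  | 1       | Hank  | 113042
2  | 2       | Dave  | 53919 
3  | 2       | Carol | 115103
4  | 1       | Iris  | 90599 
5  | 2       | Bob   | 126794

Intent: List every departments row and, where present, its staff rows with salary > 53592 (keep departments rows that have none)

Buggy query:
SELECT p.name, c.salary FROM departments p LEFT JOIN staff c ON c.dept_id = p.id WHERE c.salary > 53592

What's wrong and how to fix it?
Bug: Filtering c.salary in WHERE discards the NULL rows produced by LEFT JOIN, turning it into an inner join

Fix: Move the right-table condition into the ON clause so unmatched parents are kept

Corrected query:
SELECT p.name, c.salary FROM departments p LEFT JOIN staff c ON c.dept_id = p.id AND c.salary > 53592

Result:
name    | salary
--------+-------
Sales   | 90599 
Sales   | 113042
HR      | 53919 
HR      | 115103
HR      | 126794
Finance | NULL  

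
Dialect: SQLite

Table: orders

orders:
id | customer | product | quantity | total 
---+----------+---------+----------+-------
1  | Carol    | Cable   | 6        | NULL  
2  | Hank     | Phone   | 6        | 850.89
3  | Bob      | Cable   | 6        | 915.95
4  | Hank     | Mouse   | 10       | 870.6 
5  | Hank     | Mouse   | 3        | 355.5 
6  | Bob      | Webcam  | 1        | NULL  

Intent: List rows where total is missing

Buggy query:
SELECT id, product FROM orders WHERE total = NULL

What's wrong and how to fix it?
Bug: Comparing to NULL with '=' never matches; NULL = NULL is unknown, not true

Fix: Replace '= NULL' with 'IS NULL'

Corrected query:
SELECT id, product FROM orders WHERE total IS NULL

Result:
id | product
---+--------
1  | Cable  
6  | Webcam 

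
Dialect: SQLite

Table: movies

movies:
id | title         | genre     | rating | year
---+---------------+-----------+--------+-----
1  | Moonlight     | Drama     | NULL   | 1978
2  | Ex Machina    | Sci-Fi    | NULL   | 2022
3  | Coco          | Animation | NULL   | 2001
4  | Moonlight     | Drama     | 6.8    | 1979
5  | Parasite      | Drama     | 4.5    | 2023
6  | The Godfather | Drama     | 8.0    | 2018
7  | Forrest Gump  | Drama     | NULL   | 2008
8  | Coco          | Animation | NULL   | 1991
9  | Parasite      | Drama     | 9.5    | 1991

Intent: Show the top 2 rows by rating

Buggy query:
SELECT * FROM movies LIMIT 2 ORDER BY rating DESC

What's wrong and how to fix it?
Bug: LIMIT must come after ORDER BY

Fix: Swap the clauses: ORDER BY first, then LIMIT

Corrected query:
SELECT * FROM movies ORDER BY rating DESC LIMIT 2

Result:
id | title         | genre | rating | year
---+---------------+-------+--------+-----
9  | Parasite      | Drama | 9.5    | 1991
6  | The Godfather | Drama | 8      | 2018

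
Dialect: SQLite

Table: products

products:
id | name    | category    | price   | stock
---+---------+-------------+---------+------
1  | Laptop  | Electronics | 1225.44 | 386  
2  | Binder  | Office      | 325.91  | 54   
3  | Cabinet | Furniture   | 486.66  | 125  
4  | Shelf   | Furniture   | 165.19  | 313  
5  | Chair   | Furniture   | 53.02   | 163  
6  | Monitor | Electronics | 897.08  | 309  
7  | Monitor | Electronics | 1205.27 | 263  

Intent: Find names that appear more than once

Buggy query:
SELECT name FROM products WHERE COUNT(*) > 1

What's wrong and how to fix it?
Bug: WHERE can't reference COUNT(*); aggregates are computed after WHERE

Fix: GROUP BY name, then filter groups with HAVING COUNT(*) > 1

Corrected query:
SELECT name FROM products GROUP BY name HAVING COUNT(*) > 1

Result:
name   
-------
Monitor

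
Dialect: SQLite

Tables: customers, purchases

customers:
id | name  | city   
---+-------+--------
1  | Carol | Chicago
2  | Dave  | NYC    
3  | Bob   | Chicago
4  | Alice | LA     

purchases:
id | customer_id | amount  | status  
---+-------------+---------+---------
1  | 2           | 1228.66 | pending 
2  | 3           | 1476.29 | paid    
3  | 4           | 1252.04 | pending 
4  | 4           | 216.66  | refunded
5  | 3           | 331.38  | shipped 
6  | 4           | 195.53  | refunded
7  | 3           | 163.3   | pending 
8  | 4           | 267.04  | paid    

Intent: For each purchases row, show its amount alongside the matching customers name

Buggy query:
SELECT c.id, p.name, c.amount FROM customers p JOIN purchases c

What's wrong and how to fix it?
Bug: JOIN with no ON clause produces a cartesian product; every purchases row pairs with every customers row

Fix: Specify the join condition linking the foreign key to the parent id

Corrected query:
SELECT c.id, p.name, c.amount FROM customers p JOIN purchases c ON c.customer_id = p.id

Result:
id | name  | amount 
---+-------+--------
1  | Dave  | 1228.66
2  | Bob   | 1476.29
3  | Alice | 1252.04
4  | Alice | 216.66 
5  | Bob   | 331.38 
6  | Alice | 195.53 
7  | Bob   | 163.3  
8  | Alice | 267.04 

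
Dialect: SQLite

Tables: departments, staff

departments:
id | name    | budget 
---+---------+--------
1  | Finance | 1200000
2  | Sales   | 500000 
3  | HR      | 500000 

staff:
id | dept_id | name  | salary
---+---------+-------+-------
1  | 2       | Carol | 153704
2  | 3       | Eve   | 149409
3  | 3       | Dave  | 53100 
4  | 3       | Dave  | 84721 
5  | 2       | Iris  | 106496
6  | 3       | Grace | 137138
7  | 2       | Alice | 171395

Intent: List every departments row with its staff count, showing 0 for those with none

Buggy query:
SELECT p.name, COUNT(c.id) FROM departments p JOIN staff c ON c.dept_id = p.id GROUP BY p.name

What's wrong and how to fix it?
Bug: INNER JOIN drops departments rows that have no matching staff rows

Fix: Switch to LEFT JOIN to retain unmatched parent rows

Corrected query:
SELECT p.name, COUNT(c.id) FROM departments p LEFT JOIN staff c ON c.dept_id = p.id GROUP BY p.name

Result:
name    | COUNT(c.id)
--------+------------
Finance | 0          
HR      | 4          
Sales   | 3          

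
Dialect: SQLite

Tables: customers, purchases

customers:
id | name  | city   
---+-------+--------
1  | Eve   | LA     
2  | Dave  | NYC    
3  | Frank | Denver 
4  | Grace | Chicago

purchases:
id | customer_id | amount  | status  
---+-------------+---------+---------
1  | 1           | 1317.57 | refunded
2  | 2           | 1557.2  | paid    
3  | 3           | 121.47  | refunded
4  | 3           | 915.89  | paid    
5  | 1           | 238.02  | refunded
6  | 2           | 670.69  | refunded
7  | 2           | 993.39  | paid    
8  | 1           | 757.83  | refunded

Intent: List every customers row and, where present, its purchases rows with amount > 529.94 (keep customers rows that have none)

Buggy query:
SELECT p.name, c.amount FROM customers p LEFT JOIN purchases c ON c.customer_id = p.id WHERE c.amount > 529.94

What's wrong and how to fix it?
Bug: A WHERE condition on the right-hand table after LEFT JOIN drops unmatched parents

Fix: Move the right-table condition into the ON clause so unmatched parents are kept

Corrected query:
SELECT p.name, c.amount FROM customers p LEFT JOIN purchases c ON c.customer_id = p.id AND c.amount > 529.94

Result:
name  | amount 
------+--------
Eve   | 757.83 
Eve   | 1317.57
Dave  | 670.69 
Dave  | 993.39 
Dave  | 1557.2 
Frank | 915.89 
Grace | NULL   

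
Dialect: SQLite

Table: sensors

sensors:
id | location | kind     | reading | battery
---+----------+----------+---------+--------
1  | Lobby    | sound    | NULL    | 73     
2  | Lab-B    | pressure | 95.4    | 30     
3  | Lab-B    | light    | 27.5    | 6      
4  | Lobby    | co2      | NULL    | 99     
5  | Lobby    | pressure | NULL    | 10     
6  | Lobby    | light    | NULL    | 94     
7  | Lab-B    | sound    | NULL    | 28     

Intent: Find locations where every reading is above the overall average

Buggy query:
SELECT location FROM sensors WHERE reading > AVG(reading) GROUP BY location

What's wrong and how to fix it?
Bug: WHERE evaluates per row before aggregation, so AVG() is unavailable

Fix: Use a subquery for AVG and a HAVING MIN(...) filter so the condition holds for every row in the group

Corrected query:
SELECT location FROM sensors GROUP BY location HAVING MIN(reading) > (SELECT AVG(reading) FROM sensors)

Result:
(no rows)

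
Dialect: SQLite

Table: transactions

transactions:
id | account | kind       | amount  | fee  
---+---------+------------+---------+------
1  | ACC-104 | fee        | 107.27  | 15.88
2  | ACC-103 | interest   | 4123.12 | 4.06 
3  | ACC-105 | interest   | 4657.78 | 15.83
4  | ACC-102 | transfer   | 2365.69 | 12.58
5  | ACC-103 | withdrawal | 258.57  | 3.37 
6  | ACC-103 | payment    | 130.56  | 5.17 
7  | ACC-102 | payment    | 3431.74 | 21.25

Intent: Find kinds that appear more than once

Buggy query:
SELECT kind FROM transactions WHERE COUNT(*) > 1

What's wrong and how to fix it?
Bug: COUNT(*) is an aggregate and cannot be used in WHERE

Fix: Group first, then use HAVING for the count condition

Corrected query:
SELECT kind FROM transactions GROUP BY kind HAVING COUNT(*) > 1

Result:
kind    
--------
interest
payment 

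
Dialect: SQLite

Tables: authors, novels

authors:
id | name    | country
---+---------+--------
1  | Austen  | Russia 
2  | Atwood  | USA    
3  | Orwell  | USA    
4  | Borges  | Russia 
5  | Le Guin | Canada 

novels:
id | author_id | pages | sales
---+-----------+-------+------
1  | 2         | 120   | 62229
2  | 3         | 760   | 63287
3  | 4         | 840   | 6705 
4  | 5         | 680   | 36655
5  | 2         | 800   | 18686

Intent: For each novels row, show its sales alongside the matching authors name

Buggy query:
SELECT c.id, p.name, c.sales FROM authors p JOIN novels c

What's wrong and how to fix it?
Bug: JOIN with no ON clause produces a cartesian product; every novels row pairs with every authors row

Fix: Specify the join condition linking the foreign key to the parent id

Corrected query:
SELECT c.id, p.name, c.sales FROM authors p JOIN novels c ON c.author_id = p.id

Result:
id | name    | sales
---+---------+------
1  | Atwood  | 62229
2  | Orwell  | 63287
3  | Borges  | 6705 
4  | Le Guin | 36655
5  | Atwood  | 18686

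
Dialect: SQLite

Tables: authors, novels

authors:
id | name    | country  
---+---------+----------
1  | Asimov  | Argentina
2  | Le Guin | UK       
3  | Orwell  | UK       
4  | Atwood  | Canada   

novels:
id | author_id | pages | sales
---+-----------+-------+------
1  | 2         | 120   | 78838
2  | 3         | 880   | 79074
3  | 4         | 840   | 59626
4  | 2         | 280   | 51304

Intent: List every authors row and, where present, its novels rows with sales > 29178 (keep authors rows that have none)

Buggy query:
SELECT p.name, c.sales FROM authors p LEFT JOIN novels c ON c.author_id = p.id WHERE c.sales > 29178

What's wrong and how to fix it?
Bug: Filtering c.sales in WHERE discards the NULL rows produced by LEFT JOIN, turning it into an inner join

Fix: Put 'c.sales > 29178' in the JOIN's ON clause instead of WHERE

Corrected query:
SELECT p.name, c.sales FROM authors p LEFT JOIN novels c ON c.author_id = p.id AND c.sales > 29178

Result:
name    | sales
--------+------
Asimov  | NULL 
Le Guin | 51304
Le Guin | 78838
Orwell  | 79074
Atwood  | 59626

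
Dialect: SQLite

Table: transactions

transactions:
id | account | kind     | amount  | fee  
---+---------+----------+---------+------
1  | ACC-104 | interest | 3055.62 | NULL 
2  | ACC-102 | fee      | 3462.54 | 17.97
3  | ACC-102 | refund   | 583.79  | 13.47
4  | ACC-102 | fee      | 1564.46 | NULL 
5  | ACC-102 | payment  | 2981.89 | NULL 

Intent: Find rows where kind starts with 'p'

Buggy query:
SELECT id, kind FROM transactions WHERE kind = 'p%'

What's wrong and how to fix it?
Bug: Wildcards only work with LIKE; '=' treats '%' as a literal character

Fix: Use LIKE for wildcard pattern matching

Corrected query:
SELECT id, kind FROM transactions WHERE kind LIKE 'p%'

Result:
id | kind   
---+--------
5  | payment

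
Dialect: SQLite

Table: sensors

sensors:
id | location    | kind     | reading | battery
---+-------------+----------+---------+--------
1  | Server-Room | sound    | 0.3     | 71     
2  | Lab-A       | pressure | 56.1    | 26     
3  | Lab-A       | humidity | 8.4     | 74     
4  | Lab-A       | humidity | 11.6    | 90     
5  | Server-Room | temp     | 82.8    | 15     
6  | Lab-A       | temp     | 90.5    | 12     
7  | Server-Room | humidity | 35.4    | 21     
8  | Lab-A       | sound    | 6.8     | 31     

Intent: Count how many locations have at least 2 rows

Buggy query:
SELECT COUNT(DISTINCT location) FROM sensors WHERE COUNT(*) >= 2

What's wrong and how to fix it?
Bug: WHERE filters individual rows, not groups, so a group-level COUNT is invalid there

Fix: Use a subquery that GROUPs and filters with HAVING, then count its rows

Corrected query:
SELECT COUNT(*) FROM (SELECT location FROM sensors GROUP BY location HAVING COUNT(*) >= 2)

Result:
COUNT(*)
--------
2       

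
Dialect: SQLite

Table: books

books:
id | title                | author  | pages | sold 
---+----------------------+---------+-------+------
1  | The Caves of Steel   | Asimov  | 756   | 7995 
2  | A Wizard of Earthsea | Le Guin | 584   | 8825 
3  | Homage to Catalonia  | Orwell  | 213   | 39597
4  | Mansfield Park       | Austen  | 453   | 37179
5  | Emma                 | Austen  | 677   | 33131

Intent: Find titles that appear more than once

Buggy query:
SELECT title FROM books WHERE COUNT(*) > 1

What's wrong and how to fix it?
Bug: WHERE can't reference COUNT(*); aggregates are computed after WHERE

Fix: GROUP BY title, then filter groups with HAVING COUNT(*) > 1

Corrected query:
SELECT title FROM books GROUP BY title HAVING COUNT(*) > 1

Result:
(no rows)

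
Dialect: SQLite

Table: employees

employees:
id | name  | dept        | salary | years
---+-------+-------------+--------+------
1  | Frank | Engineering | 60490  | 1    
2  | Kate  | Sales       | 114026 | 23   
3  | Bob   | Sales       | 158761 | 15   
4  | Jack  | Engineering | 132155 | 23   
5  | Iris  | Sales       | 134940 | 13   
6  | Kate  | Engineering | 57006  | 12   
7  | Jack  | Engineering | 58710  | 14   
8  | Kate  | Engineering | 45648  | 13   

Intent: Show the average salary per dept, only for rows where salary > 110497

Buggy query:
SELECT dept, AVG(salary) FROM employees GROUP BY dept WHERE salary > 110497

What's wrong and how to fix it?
Bug: WHERE cannot follow GROUP BY

Fix: Place WHERE between FROM and GROUP BY

Corrected query:
SELECT dept, AVG(salary) FROM employees WHERE salary > 110497 GROUP BY dept

Result:
dept        | AVG(salary)
------------+------------
Engineering | 132155     
Sales       | 135909     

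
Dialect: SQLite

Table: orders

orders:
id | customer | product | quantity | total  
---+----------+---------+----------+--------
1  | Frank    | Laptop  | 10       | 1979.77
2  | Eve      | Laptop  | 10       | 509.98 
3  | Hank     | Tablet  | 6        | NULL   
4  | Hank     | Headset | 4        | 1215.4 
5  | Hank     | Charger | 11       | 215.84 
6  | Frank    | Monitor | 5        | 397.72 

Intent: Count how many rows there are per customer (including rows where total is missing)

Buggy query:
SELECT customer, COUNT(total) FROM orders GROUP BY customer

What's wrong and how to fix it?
Bug: COUNT(total) skips NULLs, so groups with missing total are undercounted

Fix: Use COUNT(*) to count all rows regardless of NULL

Corrected query:
SELECT customer, COUNT(*) FROM orders GROUP BY customer

Result:
customer | COUNT(*)
---------+---------
Eve      | 1       
Frank    | 2       
Hank     | 3       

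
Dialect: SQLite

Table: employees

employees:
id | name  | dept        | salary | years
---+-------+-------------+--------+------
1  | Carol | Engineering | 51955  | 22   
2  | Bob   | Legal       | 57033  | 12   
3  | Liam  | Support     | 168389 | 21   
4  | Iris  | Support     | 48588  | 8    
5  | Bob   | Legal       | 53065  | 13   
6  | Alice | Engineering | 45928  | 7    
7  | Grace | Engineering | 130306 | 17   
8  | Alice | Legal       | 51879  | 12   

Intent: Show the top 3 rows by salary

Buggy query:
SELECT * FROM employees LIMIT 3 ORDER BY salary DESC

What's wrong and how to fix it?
Bug: LIMIT must come after ORDER BY

Fix: Sort with ORDER BY, then apply LIMIT

Corrected query:
SELECT * FROM employees ORDER BY salary DESC LIMIT 3

Result:
id | name  | dept        | salary | years
---+-------+-------------+--------+------
3  | Liam  | Support     | 168389 | 21   
7  | Grace | Engineering | 130306 | 17   
2  | Bob   | Legal       | 57033  | 12   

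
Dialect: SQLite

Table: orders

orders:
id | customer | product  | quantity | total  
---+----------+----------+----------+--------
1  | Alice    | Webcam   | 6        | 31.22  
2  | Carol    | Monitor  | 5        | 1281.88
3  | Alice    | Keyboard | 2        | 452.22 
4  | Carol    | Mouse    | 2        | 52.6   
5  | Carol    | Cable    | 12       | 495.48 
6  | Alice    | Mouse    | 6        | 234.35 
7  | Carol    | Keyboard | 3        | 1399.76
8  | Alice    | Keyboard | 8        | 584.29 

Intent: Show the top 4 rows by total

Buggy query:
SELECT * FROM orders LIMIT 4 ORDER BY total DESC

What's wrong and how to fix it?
Bug: LIMIT must come after ORDER BY

Fix: Sort with ORDER BY, then apply LIMIT

Corrected query:
SELECT * FROM orders ORDER BY total DESC LIMIT 4

Result:
id | customer | product  | quantity | total  
---+----------+----------+----------+--------
7  | Carol    | Keyboard | 3        | 1399.76
2  | Carol    | Monitor  | 5        | 1281.88
8  | Alice    | Keyboard | 8        | 584.29 
5  | Carol    | Cable    | 12       | 495.48 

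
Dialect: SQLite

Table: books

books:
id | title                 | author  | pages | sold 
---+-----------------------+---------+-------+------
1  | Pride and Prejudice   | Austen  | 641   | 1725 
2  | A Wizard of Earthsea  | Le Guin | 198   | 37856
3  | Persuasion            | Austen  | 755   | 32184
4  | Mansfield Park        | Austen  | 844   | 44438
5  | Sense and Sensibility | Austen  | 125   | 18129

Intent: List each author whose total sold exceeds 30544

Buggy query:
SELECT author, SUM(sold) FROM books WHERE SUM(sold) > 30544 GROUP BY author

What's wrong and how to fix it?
Bug: WHERE runs before GROUP BY, so aggregates aren't available there

Fix: Use HAVING (which filters groups after aggregation) instead of WHERE

Corrected query:
SELECT author, SUM(sold) FROM books GROUP BY author HAVING SUM(sold) > 30544

Result:
author  | SUM(sold)
--------+----------
Austen  | 96476    
Le Guin | 37856    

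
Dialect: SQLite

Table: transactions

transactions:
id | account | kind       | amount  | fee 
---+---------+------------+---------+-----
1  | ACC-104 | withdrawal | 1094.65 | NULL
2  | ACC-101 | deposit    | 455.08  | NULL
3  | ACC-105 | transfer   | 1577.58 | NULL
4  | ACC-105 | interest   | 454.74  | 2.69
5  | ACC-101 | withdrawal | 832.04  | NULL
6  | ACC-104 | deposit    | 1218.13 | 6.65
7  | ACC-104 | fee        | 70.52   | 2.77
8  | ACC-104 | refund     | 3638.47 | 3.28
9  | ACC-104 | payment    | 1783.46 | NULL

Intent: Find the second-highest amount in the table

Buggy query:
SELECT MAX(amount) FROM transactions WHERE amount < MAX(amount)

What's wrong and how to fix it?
Bug: The inner MAX is an aggregate inside WHERE, which is not allowed

Fix: Compute the overall MAX in a subquery, then take MAX of rows below it

Corrected query:
SELECT MAX(amount) FROM transactions WHERE amount < (SELECT MAX(amount) FROM transactions)

Result:
MAX(amount)
-----------
1783.46    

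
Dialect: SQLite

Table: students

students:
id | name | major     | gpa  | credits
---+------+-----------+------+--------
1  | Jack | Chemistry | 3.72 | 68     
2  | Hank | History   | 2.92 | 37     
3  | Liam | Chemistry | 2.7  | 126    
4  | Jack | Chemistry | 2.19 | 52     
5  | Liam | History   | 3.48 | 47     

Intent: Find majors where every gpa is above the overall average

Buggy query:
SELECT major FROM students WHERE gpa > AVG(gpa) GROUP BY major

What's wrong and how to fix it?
Bug: AVG() is an aggregate; it can't sit directly in WHERE

Fix: Compute the overall average in a scalar subquery and compare each group's MIN against it in HAVING

Corrected query:
SELECT major FROM students GROUP BY major HAVING MIN(gpa) > (SELECT AVG(gpa) FROM students)

Result:
(no rows)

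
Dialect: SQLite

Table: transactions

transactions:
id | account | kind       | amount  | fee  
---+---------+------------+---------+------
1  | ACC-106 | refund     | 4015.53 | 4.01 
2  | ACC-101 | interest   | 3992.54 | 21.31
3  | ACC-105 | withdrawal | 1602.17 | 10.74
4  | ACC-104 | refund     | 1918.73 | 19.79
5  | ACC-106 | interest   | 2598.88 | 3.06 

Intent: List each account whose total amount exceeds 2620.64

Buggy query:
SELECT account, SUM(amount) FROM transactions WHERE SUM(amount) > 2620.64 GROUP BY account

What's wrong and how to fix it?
Bug: WHERE runs before GROUP BY, so aggregates aren't available there

Fix: Use HAVING (which filters groups after aggregation) instead of WHERE

Corrected query:
SELECT account, SUM(amount) FROM transactions GROUP BY account HAVING SUM(amount) > 2620.64

Result:
account | SUM(amount)
--------+------------
ACC-101 | 3992.54    
ACC-106 | 6614.41    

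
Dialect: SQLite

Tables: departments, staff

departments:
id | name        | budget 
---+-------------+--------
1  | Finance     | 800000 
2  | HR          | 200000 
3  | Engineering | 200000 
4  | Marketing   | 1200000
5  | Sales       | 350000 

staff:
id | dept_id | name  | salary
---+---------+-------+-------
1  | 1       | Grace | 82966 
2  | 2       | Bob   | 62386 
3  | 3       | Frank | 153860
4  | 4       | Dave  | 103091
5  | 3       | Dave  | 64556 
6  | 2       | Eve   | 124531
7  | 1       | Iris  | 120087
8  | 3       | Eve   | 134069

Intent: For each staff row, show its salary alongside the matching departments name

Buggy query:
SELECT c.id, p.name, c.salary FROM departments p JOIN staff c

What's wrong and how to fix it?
Bug: Missing join condition: each staff row is matched to all departments rows instead of just its own

Fix: Add ON c.dept_id = p.id to the JOIN

Corrected query:
SELECT c.id, p.name, c.salary FROM departments p JOIN staff c ON c.dept_id = p.id

Result:
id | name        | salary
---+-------------+-------
1  | Finance     | 82966 
2  | HR          | 62386 
3  | Engineering | 153860
4  | Marketing   | 103091
5  | Engineering | 64556 
6  | HR          | 124531
7  | Finance     | 120087
8  | Engineering | 134069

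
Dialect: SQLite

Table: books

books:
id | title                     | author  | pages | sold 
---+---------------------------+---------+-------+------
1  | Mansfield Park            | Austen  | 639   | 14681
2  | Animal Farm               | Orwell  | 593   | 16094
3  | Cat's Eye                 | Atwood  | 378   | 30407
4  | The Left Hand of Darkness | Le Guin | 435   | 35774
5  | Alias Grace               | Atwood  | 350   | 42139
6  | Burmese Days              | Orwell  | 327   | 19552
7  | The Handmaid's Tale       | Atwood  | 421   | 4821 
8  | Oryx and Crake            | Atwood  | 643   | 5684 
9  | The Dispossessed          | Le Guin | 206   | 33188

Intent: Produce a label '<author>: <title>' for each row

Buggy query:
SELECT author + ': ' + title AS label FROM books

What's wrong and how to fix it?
Bug: SQLite uses || for string concatenation; + coerces text to numbers (yielding 0)

Fix: Replace + with || to concatenate text

Corrected query:
SELECT author || ': ' || title AS label FROM books

Result:
label                             
----------------------------------
Austen: Mansfield Park            
Orwell: Animal Farm               
Atwood: Cat's Eye                 
Le Guin: The Left Hand of Darkness
Atwood: Alias Grace               
Orwell: Burmese Days              
Atwood: The Handmaid's Tale       
Atwood: Oryx and Crake            
Le Guin: The Dispossessed         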